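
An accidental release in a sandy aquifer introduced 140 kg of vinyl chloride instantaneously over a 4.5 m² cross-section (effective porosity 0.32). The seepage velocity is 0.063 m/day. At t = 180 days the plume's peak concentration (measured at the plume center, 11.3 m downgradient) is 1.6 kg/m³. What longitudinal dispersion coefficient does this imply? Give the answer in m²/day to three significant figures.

At the plume center C_max = M/(n_e·A·√(4πDt)), so D = M²/(4πt·(n_e·A·C_max)²).
n_e·A·C_max = 0.32 × 4.5 × 1.6 = 2.304 kg/m.
D = 140²/(4π × 180 × 2.304²) = 1.63 m²/day.

1.63 m²/day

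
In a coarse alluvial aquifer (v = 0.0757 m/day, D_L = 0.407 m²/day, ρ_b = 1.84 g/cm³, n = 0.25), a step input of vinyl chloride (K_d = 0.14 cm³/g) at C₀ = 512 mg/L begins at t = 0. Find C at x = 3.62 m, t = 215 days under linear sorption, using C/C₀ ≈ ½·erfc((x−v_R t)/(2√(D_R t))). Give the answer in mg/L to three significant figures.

349 mg/L

Retardation factor R = 1 + ρ_b·K_d/n = 1 + 1.84 × 0.14/0.25 = 2.030.
Sorption retards both mechanisms: v_R = v/R = 0.03729 m/day, D_R = D/R = 0.2005 m²/day.
v_R·t = 0.03729 × 215 = 8.01735 m; 2√(D_R t) = 13.13 m; argument = (3.62 − 8.01735)/13.13 = -0.3349.
C = C₀ × ½·erfc(-0.3349) = 512 × 0.6821 = 349 mg/L.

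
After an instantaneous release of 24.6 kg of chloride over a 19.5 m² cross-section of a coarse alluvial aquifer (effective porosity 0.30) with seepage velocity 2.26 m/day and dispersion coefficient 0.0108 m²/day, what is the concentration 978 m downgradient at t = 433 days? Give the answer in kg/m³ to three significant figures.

For an instantaneous plane source, C(x,t) = M/(n_e·A·√(4πDt)) · exp(−(x−vt)²/(4Dt)), with n_e·A the pore (flow) area.
Plume center vt = 2.26 × 433 = 978.58 m, so the well at 978 m is 0.58 m upgradient of the peak.
√(4πDt) = 7.666 m, giving peak height M/(n_e·A·√(4πDt)) = 24.6/(0.30 × 19.5 × 7.666) = 0.5485 kg/m³.
(x−vt)²/(4Dt) = (-0.58)²/(4 × 0.0108 × 433) = 0.01798; exp(−0.01798) = 0.9822.
C = 0.5485 × 0.9822 = 0.539 kg/m³.

0.539 kg/m³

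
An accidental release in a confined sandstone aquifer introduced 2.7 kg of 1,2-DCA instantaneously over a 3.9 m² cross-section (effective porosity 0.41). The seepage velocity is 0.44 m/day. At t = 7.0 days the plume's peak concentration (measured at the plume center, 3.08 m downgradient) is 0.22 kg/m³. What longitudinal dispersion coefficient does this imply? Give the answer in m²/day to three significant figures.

0.670 m²/day

At the plume center C_max = M/(n_e·A·√(4πDt)), so D = M²/(4πt·(n_e·A·C_max)²).
n_e·A·C_max = 0.41 × 3.9 × 0.22 = 0.3518 kg/m.
D = 2.7²/(4π × 7.0 × 0.3518²) = 0.670 m²/day.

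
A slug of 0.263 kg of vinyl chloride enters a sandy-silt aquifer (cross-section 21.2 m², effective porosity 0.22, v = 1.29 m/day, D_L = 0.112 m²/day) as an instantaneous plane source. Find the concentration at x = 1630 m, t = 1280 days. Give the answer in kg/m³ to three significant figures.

For an instantaneous plane source, C(x,t) = M/(n_e·A·√(4πDt)) · exp(−(x−vt)²/(4Dt)), with n_e·A the pore (flow) area.
Plume center vt = 1.29 × 1280 = 1651.2 m, so the well at 1630 m is 21.2 m upgradient of the peak.
√(4πDt) = 42.44 m, giving peak height M/(n_e·A·√(4πDt)) = 0.263/(0.22 × 21.2 × 42.44) = 0.001329 kg/m³.
(x−vt)²/(4Dt) = (-21.2)²/(4 × 0.112 × 1280) = 0.7838; exp(−0.7838) = 0.4567.
C = 0.001329 × 0.4567 = 0.000607 kg/m³.

0.000607 kg/m³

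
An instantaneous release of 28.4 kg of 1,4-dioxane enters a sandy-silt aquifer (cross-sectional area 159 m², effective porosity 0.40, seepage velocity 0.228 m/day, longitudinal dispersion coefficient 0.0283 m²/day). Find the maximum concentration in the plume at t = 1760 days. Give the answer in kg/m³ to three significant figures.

0.0178 kg/m³

The peak of an instantaneous 1D plume sits at x = vt; there the Gaussian factor is 1 and C_max = M/(n_e·A·√(4πDt)), where n_e·A is the pore area the mass is dissolved in.
√(4πDt) = √(4π × 0.0283 × 1760) = 25.02 m, so C_max = 28.4/(0.40 × 159 × 25.02) = 0.0178 kg/m³.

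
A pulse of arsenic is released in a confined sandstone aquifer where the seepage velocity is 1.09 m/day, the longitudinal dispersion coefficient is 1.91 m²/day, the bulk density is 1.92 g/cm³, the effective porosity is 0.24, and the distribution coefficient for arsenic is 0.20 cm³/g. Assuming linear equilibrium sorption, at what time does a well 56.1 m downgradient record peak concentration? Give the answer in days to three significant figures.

Retardation factor R = 1 + ρ_b·K_d/n = 1 + 1.92 × 0.20/0.24 = 2.600.
Sorption retards both mechanisms: v_R = v/R = 0.4192 m/day, D_R = D/R = 0.7346 m²/day.
Peak time from v_R²t² + 2D_R t − x² = 0: t = (√(D_R² + v_R²x²) − D_R)/v_R².
√(D_R² + v_R²x²) = √(0.7346² + 0.4192² × 56.1²) = 23.53; v_R² = 0.1757.
t = (23.53 − 0.7346)/0.1757 = 130 days.

130 days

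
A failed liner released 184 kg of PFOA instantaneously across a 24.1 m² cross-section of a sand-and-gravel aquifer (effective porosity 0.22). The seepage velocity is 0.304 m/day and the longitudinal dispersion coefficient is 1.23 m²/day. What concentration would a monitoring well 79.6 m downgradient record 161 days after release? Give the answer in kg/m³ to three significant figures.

For an instantaneous plane source, C(x,t) = M/(n_e·A·√(4πDt)) · exp(−(x−vt)²/(4Dt)), with n_e·A the pore (flow) area.
Plume center vt = 0.304 × 161 = 48.944 m, so the well at 79.6 m is 30.656 m downgradient of the peak.
√(4πDt) = 49.89 m, giving peak height M/(n_e·A·√(4πDt)) = 184/(0.22 × 24.1 × 49.89) = 0.6956 kg/m³.
(x−vt)²/(4Dt) = (30.656)²/(4 × 1.23 × 161) = 1.186; exp(−1.186) = 0.3054.
C = 0.6956 × 0.3054 = 0.212 kg/m³.

0.212 kg/m³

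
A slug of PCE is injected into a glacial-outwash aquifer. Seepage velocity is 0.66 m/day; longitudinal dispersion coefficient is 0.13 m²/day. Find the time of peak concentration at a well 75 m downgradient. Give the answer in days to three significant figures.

For the 1D instantaneous-source solution, setting ∂C/∂t = 0 at fixed x gives v²t² + 2Dt − x² = 0, so t = (√(D² + v²x²) − D)/v².
√(D² + v²x²) = √(0.13² + 0.66² × 75²) = 49.50; v² = 0.4356.
t = (49.50 − 0.13)/0.4356 = 113 days (vs. the pure-advection estimate x/v = 114 d).

113 days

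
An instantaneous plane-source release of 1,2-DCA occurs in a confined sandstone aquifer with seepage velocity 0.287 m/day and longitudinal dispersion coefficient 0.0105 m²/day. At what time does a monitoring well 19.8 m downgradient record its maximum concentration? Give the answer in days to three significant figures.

68.9 days

For the 1D instantaneous-source solution, setting ∂C/∂t = 0 at fixed x gives v²t² + 2Dt − x² = 0, so t = (√(D² + v²x²) − D)/v².
√(D² + v²x²) = √(0.0105² + 0.287² × 19.8²) = 5.683; v² = 0.082369.
t = (5.683 − 0.0105)/0.082369 = 68.9 days (vs. the pure-advection estimate x/v = 69.0 d).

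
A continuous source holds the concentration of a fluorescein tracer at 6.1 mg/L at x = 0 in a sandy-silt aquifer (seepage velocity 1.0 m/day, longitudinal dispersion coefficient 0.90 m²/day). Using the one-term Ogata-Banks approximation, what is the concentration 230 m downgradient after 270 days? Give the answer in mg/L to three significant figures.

5.89 mg/L

For a continuous step input, C/C₀ ≈ ½·erfc((x−vt)/(2√(Dt))).
vt = 1.0 × 270 = 270 m and 2√(Dt) = 2√(0.90 × 270) = 31.18 m.
Argument (x−vt)/(2√(Dt)) = (230 − 270)/31.18 = -1.283; ½·erfc(-1.283) = 0.9652.
C = 6.1 × 0.9652 = 5.89 mg/L.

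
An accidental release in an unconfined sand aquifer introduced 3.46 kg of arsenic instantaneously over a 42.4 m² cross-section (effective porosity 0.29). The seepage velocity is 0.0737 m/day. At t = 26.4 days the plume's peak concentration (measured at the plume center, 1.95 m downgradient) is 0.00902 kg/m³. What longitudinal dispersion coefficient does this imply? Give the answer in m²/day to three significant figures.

At the plume center C_max = M/(n_e·A·√(4πDt)), so D = M²/(4πt·(n_e·A·C_max)²).
n_e·A·C_max = 0.29 × 42.4 × 0.00902 = 0.1109 kg/m.
D = 3.46²/(4π × 26.4 × 0.1109²) = 2.93 m²/day.

2.93 m²/day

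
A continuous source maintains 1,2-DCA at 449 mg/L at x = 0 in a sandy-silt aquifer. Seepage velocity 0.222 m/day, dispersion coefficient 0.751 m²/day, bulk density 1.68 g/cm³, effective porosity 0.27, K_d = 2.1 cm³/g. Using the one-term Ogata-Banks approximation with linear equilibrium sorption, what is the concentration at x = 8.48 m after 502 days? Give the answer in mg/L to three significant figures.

Retardation factor R = 1 + ρ_b·K_d/n = 1 + 1.68 × 2.1/0.27 = 14.07.
Sorption retards both mechanisms: v_R = v/R = 0.01578 m/day, D_R = D/R = 0.05338 m²/day.
v_R·t = 0.01578 × 502 = 7.92156 m; 2√(D_R t) = 10.35 m; argument = (8.48 − 7.92156)/10.35 = 0.05396.
C = C₀ × ½·erfc(0.05396) = 449 × 0.4696 = 211 mg/L.

211 mg/L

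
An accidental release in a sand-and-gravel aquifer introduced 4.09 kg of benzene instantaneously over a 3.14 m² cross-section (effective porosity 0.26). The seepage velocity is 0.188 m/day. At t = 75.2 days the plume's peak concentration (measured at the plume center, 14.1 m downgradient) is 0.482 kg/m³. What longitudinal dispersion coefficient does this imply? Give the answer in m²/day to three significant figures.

At the plume center C_max = M/(n_e·A·√(4πDt)), so D = M²/(4πt·(n_e·A·C_max)²).
n_e·A·C_max = 0.26 × 3.14 × 0.482 = 0.3935 kg/m.
D = 4.09²/(4π × 75.2 × 0.3935²) = 0.114 m²/day.

0.114 m²/day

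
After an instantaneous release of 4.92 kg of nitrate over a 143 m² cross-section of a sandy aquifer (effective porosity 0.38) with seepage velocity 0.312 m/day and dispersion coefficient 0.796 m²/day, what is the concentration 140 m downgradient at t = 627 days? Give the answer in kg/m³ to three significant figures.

0.000243 kg/m³

For an instantaneous plane source, C(x,t) = M/(n_e·A·√(4πDt)) · exp(−(x−vt)²/(4Dt)), with n_e·A the pore (flow) area.
Plume center vt = 0.312 × 627 = 195.624 m, so the well at 140 m is 55.624 m upgradient of the peak.
√(4πDt) = 79.19 m, giving peak height M/(n_e·A·√(4πDt)) = 4.92/(0.38 × 143 × 79.19) = 0.001143 kg/m³.
(x−vt)²/(4Dt) = (-55.624)²/(4 × 0.796 × 627) = 1.550; exp(−1.550) = 0.2122.
C = 0.001143 × 0.2122 = 0.000243 kg/m³.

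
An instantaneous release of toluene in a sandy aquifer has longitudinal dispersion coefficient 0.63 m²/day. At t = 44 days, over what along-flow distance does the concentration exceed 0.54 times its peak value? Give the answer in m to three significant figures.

16.5 m

The plume is Gaussian with σ = √(2Dt) = √(2 × 0.63 × 44) = 7.446 m.
C/C_peak = exp(−Δx²/(2σ²)) = 0.54 ⇒ Δx = σ·√(−2 ln 0.54) = 7.446 × 1.110 = 8.265 m.
Width = 2Δx = 16.5 m.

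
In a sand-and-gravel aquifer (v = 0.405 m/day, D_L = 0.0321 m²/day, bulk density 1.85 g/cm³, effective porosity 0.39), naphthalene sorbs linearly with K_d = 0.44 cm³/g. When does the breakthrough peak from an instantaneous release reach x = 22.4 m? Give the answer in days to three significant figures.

170 days

Retardation factor R = 1 + ρ_b·K_d/n = 1 + 1.85 × 0.44/0.39 = 3.087.
Sorption retards both mechanisms: v_R = v/R = 0.1312 m/day, D_R = D/R = 0.01040 m²/day.
Peak time from v_R²t² + 2D_R t − x² = 0: t = (√(D_R² + v_R²x²) − D_R)/v_R².
√(D_R² + v_R²x²) = √(0.01040² + 0.1312² × 22.4²) = 2.939; v_R² = 0.01721.
t = (2.939 − 0.01040)/0.01721 = 170 days.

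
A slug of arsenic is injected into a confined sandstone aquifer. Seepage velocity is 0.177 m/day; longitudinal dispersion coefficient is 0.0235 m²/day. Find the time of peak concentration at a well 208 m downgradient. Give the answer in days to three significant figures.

1170 days

For the 1D instantaneous-source solution, setting ∂C/∂t = 0 at fixed x gives v²t² + 2Dt − x² = 0, so t = (√(D² + v²x²) − D)/v².
√(D² + v²x²) = √(0.0235² + 0.177² × 208²) = 36.82; v² = 0.031329.
t = (36.82 − 0.0235)/0.031329 = 1170 days (vs. the pure-advection estimate x/v = 1180 d).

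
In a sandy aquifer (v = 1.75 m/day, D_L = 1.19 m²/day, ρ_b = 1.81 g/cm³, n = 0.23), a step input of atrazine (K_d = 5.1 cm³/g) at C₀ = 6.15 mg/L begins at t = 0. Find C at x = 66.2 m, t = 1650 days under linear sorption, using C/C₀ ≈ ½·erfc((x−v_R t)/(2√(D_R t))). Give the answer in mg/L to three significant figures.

4.05 mg/L

Retardation factor R = 1 + ρ_b·K_d/n = 1 + 1.81 × 5.1/0.23 = 41.13.
Sorption retards both mechanisms: v_R = v/R = 0.04255 m/day, D_R = D/R = 0.02893 m²/day.
v_R·t = 0.04255 × 1650 = 70.2075 m; 2√(D_R t) = 13.82 m; argument = (66.2 − 70.2075)/13.82 = -0.2900.
C = C₀ × ½·erfc(-0.2900) = 6.15 × 0.6591 = 4.05 mg/L.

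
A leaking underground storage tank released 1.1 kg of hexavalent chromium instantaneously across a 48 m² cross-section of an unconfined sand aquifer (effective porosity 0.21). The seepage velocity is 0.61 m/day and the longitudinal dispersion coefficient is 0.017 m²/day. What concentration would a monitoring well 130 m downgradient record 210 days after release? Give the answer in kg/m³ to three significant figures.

0.0127 kg/m³

For an instantaneous plane source, C(x,t) = M/(n_e·A·√(4πDt)) · exp(−(x−vt)²/(4Dt)), with n_e·A the pore (flow) area.
Plume center vt = 0.61 × 210 = 128.1 m, so the well at 130 m is 1.9 m downgradient of the peak.
√(4πDt) = 6.698 m, giving peak height M/(n_e·A·√(4πDt)) = 1.1/(0.21 × 48 × 6.698) = 0.01629 kg/m³.
(x−vt)²/(4Dt) = (1.9)²/(4 × 0.017 × 210) = 0.2528; exp(−0.2528) = 0.7766.
C = 0.01629 × 0.7766 = 0.0127 kg/m³.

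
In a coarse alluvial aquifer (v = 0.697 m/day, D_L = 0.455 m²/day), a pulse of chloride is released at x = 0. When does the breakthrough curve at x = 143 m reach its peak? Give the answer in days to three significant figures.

For the 1D instantaneous-source solution, setting ∂C/∂t = 0 at fixed x gives v²t² + 2Dt − x² = 0, so t = (√(D² + v²x²) − D)/v².
√(D² + v²x²) = √(0.455² + 0.697² × 143²) = 99.67; v² = 0.485809.
t = (99.67 − 0.455)/0.485809 = 204 days (vs. the pure-advection estimate x/v = 205 d).

204 days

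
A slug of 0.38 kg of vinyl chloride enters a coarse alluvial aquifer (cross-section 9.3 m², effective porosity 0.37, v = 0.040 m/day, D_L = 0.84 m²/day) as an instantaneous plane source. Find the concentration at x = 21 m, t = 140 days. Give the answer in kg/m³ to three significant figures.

For an instantaneous plane source, C(x,t) = M/(n_e·A·√(4πDt)) · exp(−(x−vt)²/(4Dt)), with n_e·A the pore (flow) area.
Plume center vt = 0.040 × 140 = 5.6 m, so the well at 21 m is 15.4 m downgradient of the peak.
√(4πDt) = 38.44 m, giving peak height M/(n_e·A·√(4πDt)) = 0.38/(0.37 × 9.3 × 38.44) = 0.002873 kg/m³.
(x−vt)²/(4Dt) = (15.4)²/(4 × 0.84 × 140) = 0.5042; exp(−0.5042) = 0.6040.
C = 0.002873 × 0.6040 = 0.00174 kg/m³.

0.00174 kg/m³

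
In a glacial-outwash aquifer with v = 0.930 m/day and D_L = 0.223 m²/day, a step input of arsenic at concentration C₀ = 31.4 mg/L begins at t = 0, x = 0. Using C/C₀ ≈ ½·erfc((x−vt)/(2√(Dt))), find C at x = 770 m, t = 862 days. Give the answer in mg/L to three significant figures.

29.7 mg/L

For a continuous step input, C/C₀ ≈ ½·erfc((x−vt)/(2√(Dt))).
vt = 0.930 × 862 = 801.66 m and 2√(Dt) = 2√(0.223 × 862) = 27.73 m.
Argument (x−vt)/(2√(Dt)) = (770 − 801.66)/27.73 = -1.142; ½·erfc(-1.142) = 0.9468.
C = 31.4 × 0.9468 = 29.7 mg/L.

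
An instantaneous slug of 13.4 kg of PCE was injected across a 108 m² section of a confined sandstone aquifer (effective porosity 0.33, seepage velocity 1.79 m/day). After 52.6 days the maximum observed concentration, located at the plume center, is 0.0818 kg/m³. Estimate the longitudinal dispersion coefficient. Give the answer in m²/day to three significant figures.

0.0320 m²/day

At the plume center C_max = M/(n_e·A·√(4πDt)), so D = M²/(4πt·(n_e·A·C_max)²).
n_e·A·C_max = 0.33 × 108 × 0.0818 = 2.915 kg/m.
D = 13.4²/(4π × 52.6 × 2.915²) = 0.0320 m²/day.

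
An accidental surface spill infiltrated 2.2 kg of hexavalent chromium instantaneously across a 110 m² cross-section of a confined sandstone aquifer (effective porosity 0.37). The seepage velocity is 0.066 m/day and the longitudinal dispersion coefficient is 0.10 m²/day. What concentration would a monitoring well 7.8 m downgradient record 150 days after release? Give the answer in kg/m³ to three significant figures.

0.00366 kg/m³

For an instantaneous plane source, C(x,t) = M/(n_e·A·√(4πDt)) · exp(−(x−vt)²/(4Dt)), with n_e·A the pore (flow) area.
Plume center vt = 0.066 × 150 = 9.9 m, so the well at 7.8 m is 2.1 m upgradient of the peak.
√(4πDt) = 13.73 m, giving peak height M/(n_e·A·√(4πDt)) = 2.2/(0.37 × 110 × 13.73) = 0.003937 kg/m³.
(x−vt)²/(4Dt) = (-2.1)²/(4 × 0.10 × 150) = 0.07350; exp(−0.07350) = 0.9291.
C = 0.003937 × 0.9291 = 0.00366 kg/m³.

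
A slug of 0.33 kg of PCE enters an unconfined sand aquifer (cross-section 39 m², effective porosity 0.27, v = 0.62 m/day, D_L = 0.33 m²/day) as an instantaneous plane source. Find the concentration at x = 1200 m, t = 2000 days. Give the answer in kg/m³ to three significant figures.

0.000188 kg/m³

For an instantaneous plane source, C(x,t) = M/(n_e·A·√(4πDt)) · exp(−(x−vt)²/(4Dt)), with n_e·A the pore (flow) area.
Plume center vt = 0.62 × 2000 = 1240 m, so the well at 1200 m is 40 m upgradient of the peak.
√(4πDt) = 91.07 m, giving peak height M/(n_e·A·√(4πDt)) = 0.33/(0.27 × 39 × 91.07) = 0.0003441 kg/m³.
(x−vt)²/(4Dt) = (-40)²/(4 × 0.33 × 2000) = 0.6061; exp(−0.6061) = 0.5455.
C = 0.0003441 × 0.5455 = 0.000188 kg/m³.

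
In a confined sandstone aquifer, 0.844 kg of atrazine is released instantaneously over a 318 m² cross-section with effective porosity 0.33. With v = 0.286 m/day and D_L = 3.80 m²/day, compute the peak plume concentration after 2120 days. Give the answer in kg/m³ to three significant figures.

2.53e-05 kg/m³

The peak of an instantaneous 1D plume sits at x = vt; there the Gaussian factor is 1 and C_max = M/(n_e·A·√(4πDt)), where n_e·A is the pore area the mass is dissolved in.
√(4πDt) = √(4π × 3.80 × 2120) = 318.2 m, so C_max = 0.844/(0.33 × 318 × 318.2) = 2.53e-05 kg/m³.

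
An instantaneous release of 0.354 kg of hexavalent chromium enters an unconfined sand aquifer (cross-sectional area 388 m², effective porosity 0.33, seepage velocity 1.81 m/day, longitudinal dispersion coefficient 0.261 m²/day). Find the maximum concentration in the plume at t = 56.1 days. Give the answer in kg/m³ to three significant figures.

0.000204 kg/m³

The peak of an instantaneous 1D plume sits at x = vt; there the Gaussian factor is 1 and C_max = M/(n_e·A·√(4πDt)), where n_e·A is the pore area the mass is dissolved in.
√(4πDt) = √(4π × 0.261 × 56.1) = 13.56 m, so C_max = 0.354/(0.33 × 388 × 13.56) = 0.000204 kg/m³.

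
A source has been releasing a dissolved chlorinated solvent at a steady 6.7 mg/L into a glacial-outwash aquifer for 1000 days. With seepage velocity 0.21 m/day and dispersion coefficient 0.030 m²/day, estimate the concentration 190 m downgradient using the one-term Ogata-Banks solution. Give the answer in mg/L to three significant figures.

For a continuous step input, C/C₀ ≈ ½·erfc((x−vt)/(2√(Dt))).
vt = 0.21 × 1000 = 210 m and 2√(Dt) = 2√(0.030 × 1000) = 10.95 m.
Argument (x−vt)/(2√(Dt)) = (190 − 210)/10.95 = -1.826; ½·erfc(-1.826) = 0.9951.
C = 6.7 × 0.9951 = 6.67 mg/L.

6.67 mg/L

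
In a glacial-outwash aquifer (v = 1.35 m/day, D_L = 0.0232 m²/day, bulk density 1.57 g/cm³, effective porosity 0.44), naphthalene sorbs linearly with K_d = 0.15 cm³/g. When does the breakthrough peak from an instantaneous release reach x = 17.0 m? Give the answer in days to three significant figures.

19.3 days

Retardation factor R = 1 + ρ_b·K_d/n = 1 + 1.57 × 0.15/0.44 = 1.535.
Sorption retards both mechanisms: v_R = v/R = 0.8795 m/day, D_R = D/R = 0.01511 m²/day.
Peak time from v_R²t² + 2D_R t − x² = 0: t = (√(D_R² + v_R²x²) − D_R)/v_R².
√(D_R² + v_R²x²) = √(0.01511² + 0.8795² × 17.0²) = 14.95; v_R² = 0.7735.
t = (14.95 − 0.01511)/0.7735 = 19.3 days.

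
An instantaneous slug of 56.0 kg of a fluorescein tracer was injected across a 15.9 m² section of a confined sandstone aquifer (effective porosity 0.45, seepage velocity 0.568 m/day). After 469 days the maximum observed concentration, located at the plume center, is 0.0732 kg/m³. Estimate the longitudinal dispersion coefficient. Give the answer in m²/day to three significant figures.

At the plume center C_max = M/(n_e·A·√(4πDt)), so D = M²/(4πt·(n_e·A·C_max)²).
n_e·A·C_max = 0.45 × 15.9 × 0.0732 = 0.5237 kg/m.
D = 56.0²/(4π × 469 × 0.5237²) = 1.94 m²/day.

1.94 m²/day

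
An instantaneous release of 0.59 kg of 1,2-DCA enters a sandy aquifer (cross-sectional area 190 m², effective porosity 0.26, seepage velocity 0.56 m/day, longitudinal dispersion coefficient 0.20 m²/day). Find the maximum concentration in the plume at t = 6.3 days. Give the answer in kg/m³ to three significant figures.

The peak of an instantaneous 1D plume sits at x = vt; there the Gaussian factor is 1 and C_max = M/(n_e·A·√(4πDt)), where n_e·A is the pore area the mass is dissolved in.
√(4πDt) = √(4π × 0.20 × 6.3) = 3.979 m, so C_max = 0.59/(0.26 × 190 × 3.979) = 0.00300 kg/m³.

0.00300 kg/m³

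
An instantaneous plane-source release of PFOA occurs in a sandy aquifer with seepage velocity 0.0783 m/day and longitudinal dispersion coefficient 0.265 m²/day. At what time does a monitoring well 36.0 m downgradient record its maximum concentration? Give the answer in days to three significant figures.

For the 1D instantaneous-source solution, setting ∂C/∂t = 0 at fixed x gives v²t² + 2Dt − x² = 0, so t = (√(D² + v²x²) − D)/v².
√(D² + v²x²) = √(0.265² + 0.0783² × 36.0²) = 2.831; v² = 0.00613089.
t = (2.831 − 0.265)/0.00613089 = 419 days (vs. the pure-advection estimate x/v = 460 d).

419 days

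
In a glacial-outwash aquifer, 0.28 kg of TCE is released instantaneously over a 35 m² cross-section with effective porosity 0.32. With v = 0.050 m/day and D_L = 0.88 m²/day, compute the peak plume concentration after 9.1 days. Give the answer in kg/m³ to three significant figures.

0.00249 kg/m³

The peak of an instantaneous 1D plume sits at x = vt; there the Gaussian factor is 1 and C_max = M/(n_e·A·√(4πDt)), where n_e·A is the pore area the mass is dissolved in.
√(4πDt) = √(4π × 0.88 × 9.1) = 10.03 m, so C_max = 0.28/(0.32 × 35 × 10.03) = 0.00249 kg/m³.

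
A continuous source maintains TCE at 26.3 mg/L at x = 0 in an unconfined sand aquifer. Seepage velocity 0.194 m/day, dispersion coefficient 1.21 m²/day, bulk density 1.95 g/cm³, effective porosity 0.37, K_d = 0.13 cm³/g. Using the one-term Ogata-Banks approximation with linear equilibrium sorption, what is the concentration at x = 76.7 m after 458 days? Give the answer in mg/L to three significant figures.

Retardation factor R = 1 + ρ_b·K_d/n = 1 + 1.95 × 0.13/0.37 = 1.685.
Sorption retards both mechanisms: v_R = v/R = 0.1151 m/day, D_R = D/R = 0.7181 m²/day.
v_R·t = 0.1151 × 458 = 52.7158 m; 2√(D_R t) = 36.27 m; argument = (76.7 − 52.7158)/36.27 = 0.6613.
C = C₀ × ½·erfc(0.6613) = 26.3 × 0.1748 = 4.60 mg/L.

4.60 mg/L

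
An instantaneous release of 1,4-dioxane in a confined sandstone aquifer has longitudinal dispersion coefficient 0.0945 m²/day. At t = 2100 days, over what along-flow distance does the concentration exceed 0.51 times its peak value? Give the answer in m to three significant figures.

46.2 m

The plume is Gaussian with σ = √(2Dt) = √(2 × 0.0945 × 2100) = 19.92 m.
C/C_peak = exp(−Δx²/(2σ²)) = 0.51 ⇒ Δx = σ·√(−2 ln 0.51) = 19.92 × 1.160 = 23.11 m.
Width = 2Δx = 46.2 m.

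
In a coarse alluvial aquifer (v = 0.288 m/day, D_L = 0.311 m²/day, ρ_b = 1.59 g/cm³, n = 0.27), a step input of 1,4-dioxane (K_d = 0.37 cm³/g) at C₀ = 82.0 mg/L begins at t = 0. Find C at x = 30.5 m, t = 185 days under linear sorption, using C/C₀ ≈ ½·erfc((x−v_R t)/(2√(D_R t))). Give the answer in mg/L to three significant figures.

0.918 mg/L

Retardation factor R = 1 + ρ_b·K_d/n = 1 + 1.59 × 0.37/0.27 = 3.179.
Sorption retards both mechanisms: v_R = v/R = 0.09059 m/day, D_R = D/R = 0.09783 m²/day.
v_R·t = 0.09059 × 185 = 16.75915 m; 2√(D_R t) = 8.508 m; argument = (30.5 − 16.75915)/8.508 = 1.615.
C = C₀ × ½·erfc(1.615) = 82.0 × 0.01119 = 0.918 mg/L.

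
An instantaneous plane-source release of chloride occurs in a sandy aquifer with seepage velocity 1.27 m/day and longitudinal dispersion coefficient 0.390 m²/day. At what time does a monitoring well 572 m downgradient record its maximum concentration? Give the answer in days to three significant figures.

450 days

For the 1D instantaneous-source solution, setting ∂C/∂t = 0 at fixed x gives v²t² + 2Dt − x² = 0, so t = (√(D² + v²x²) − D)/v².
√(D² + v²x²) = √(0.390² + 1.27² × 572²) = 726.4; v² = 1.6129.
t = (726.4 − 0.390)/1.6129 = 450 days (vs. the pure-advection estimate x/v = 450 d).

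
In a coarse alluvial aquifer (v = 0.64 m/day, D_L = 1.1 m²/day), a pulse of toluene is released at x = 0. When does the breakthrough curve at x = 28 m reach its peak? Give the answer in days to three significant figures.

For the 1D instantaneous-source solution, setting ∂C/∂t = 0 at fixed x gives v²t² + 2Dt − x² = 0, so t = (√(D² + v²x²) − D)/v².
√(D² + v²x²) = √(1.1² + 0.64² × 28²) = 17.95; v² = 0.4096.
t = (17.95 − 1.1)/0.4096 = 41.1 days (vs. the pure-advection estimate x/v = 43.8 d).

41.1 days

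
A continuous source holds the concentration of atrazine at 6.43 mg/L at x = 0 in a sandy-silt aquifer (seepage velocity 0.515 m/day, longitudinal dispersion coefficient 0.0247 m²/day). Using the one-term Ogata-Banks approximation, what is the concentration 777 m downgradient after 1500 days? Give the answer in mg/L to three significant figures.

For a continuous step input, C/C₀ ≈ ½·erfc((x−vt)/(2√(Dt))).
vt = 0.515 × 1500 = 772.5 m and 2√(Dt) = 2√(0.0247 × 1500) = 12.17 m.
Argument (x−vt)/(2√(Dt)) = (777 − 772.5)/12.17 = 0.3698; ½·erfc(0.3698) = 0.3005.
C = 6.43 × 0.3005 = 1.93 mg/L.

1.93 mg/L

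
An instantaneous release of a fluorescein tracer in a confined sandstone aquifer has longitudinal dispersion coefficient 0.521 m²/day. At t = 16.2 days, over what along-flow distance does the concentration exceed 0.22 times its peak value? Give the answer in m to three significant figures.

The plume is Gaussian with σ = √(2Dt) = √(2 × 0.521 × 16.2) = 4.109 m.
C/C_peak = exp(−Δx²/(2σ²)) = 0.22 ⇒ Δx = σ·√(−2 ln 0.22) = 4.109 × 1.740 = 7.150 m.
Width = 2Δx = 14.3 m.

14.3 m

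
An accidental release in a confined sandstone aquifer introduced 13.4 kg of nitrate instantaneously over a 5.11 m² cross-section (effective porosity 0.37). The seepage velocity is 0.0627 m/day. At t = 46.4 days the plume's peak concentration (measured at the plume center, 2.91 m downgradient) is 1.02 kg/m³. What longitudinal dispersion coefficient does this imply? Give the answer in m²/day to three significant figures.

At the plume center C_max = M/(n_e·A·√(4πDt)), so D = M²/(4πt·(n_e·A·C_max)²).
n_e·A·C_max = 0.37 × 5.11 × 1.02 = 1.929 kg/m.
D = 13.4²/(4π × 46.4 × 1.929²) = 0.0828 m²/day.

0.0828 m²/day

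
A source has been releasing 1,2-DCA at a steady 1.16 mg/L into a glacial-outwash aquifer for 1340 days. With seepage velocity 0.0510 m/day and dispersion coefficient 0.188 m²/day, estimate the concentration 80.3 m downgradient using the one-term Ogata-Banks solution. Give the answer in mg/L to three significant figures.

0.345 mg/L

For a continuous step input, C/C₀ ≈ ½·erfc((x−vt)/(2√(Dt))).
vt = 0.0510 × 1340 = 68.34 m and 2√(Dt) = 2√(0.188 × 1340) = 31.74 m.
Argument (x−vt)/(2√(Dt)) = (80.3 − 68.34)/31.74 = 0.3768; ½·erfc(0.3768) = 0.2971.
C = 1.16 × 0.2971 = 0.345 mg/L.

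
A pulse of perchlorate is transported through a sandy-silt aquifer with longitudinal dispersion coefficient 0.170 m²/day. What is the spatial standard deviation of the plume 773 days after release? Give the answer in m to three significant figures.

16.2 m

Dispersive spreading gives a Gaussian with σ² = 2Dt; advection only shifts the center.
σ = √(2 × 0.170 × 773) = 16.2 m.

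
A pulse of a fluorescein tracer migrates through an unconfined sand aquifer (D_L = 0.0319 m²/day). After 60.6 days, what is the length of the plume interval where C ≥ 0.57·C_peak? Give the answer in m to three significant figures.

4.17 m

The plume is Gaussian with σ = √(2Dt) = √(2 × 0.0319 × 60.6) = 1.966 m.
C/C_peak = exp(−Δx²/(2σ²)) = 0.57 ⇒ Δx = σ·√(−2 ln 0.57) = 1.966 × 1.060 = 2.084 m.
Width = 2Δx = 4.17 m.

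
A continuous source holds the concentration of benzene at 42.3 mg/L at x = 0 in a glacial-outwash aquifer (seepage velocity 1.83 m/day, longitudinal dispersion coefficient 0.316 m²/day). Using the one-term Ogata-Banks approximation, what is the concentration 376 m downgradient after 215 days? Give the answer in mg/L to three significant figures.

For a continuous step input, C/C₀ ≈ ½·erfc((x−vt)/(2√(Dt))).
vt = 1.83 × 215 = 393.45 m and 2√(Dt) = 2√(0.316 × 215) = 16.49 m.
Argument (x−vt)/(2√(Dt)) = (376 − 393.45)/16.49 = -1.058; ½·erfc(-1.058) = 0.9327.
C = 42.3 × 0.9327 = 39.5 mg/L.

39.5 mg/L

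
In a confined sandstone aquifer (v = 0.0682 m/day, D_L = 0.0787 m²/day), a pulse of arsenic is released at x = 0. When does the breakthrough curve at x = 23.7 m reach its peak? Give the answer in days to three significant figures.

For the 1D instantaneous-source solution, setting ∂C/∂t = 0 at fixed x gives v²t² + 2Dt − x² = 0, so t = (√(D² + v²x²) − D)/v².
√(D² + v²x²) = √(0.0787² + 0.0682² × 23.7²) = 1.618; v² = 0.00465124.
t = (1.618 − 0.0787)/0.00465124 = 331 days (vs. the pure-advection estimate x/v = 348 d).

331 days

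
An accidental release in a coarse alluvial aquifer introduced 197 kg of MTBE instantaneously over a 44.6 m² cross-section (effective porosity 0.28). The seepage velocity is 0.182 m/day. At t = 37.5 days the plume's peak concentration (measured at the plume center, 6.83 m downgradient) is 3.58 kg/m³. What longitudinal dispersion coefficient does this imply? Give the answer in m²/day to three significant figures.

0.0412 m²/day

At the plume center C_max = M/(n_e·A·√(4πDt)), so D = M²/(4πt·(n_e·A·C_max)²).
n_e·A·C_max = 0.28 × 44.6 × 3.58 = 44.71 kg/m.
D = 197²/(4π × 37.5 × 44.71²) = 0.0412 m²/day.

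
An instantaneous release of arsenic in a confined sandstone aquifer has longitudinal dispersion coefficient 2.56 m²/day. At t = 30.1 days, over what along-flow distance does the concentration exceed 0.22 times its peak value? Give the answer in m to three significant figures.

The plume is Gaussian with σ = √(2Dt) = √(2 × 2.56 × 30.1) = 12.41 m.
C/C_peak = exp(−Δx²/(2σ²)) = 0.22 ⇒ Δx = σ·√(−2 ln 0.22) = 12.41 × 1.740 = 21.59 m.
Width = 2Δx = 43.2 m.

43.2 m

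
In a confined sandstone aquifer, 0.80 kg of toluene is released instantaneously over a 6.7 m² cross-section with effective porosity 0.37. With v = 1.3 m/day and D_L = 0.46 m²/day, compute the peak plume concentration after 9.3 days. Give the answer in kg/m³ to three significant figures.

0.0440 kg/m³

The peak of an instantaneous 1D plume sits at x = vt; there the Gaussian factor is 1 and C_max = M/(n_e·A·√(4πDt)), where n_e·A is the pore area the mass is dissolved in.
√(4πDt) = √(4π × 0.46 × 9.3) = 7.332 m, so C_max = 0.80/(0.37 × 6.7 × 7.332) = 0.0440 kg/m³.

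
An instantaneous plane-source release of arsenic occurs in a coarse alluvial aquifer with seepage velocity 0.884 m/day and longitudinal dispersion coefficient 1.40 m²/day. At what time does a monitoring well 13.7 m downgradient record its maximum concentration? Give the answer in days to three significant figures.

13.8 days

For the 1D instantaneous-source solution, setting ∂C/∂t = 0 at fixed x gives v²t² + 2Dt − x² = 0, so t = (√(D² + v²x²) − D)/v².
√(D² + v²x²) = √(1.40² + 0.884² × 13.7²) = 12.19; v² = 0.781456.
t = (12.19 − 1.40)/0.781456 = 13.8 days (vs. the pure-advection estimate x/v = 15.5 d).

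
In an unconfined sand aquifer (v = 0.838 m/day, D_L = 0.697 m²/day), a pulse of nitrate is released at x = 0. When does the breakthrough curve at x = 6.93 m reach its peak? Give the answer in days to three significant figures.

For the 1D instantaneous-source solution, setting ∂C/∂t = 0 at fixed x gives v²t² + 2Dt − x² = 0, so t = (√(D² + v²x²) − D)/v².
√(D² + v²x²) = √(0.697² + 0.838² × 6.93²) = 5.849; v² = 0.702244.
t = (5.849 − 0.697)/0.702244 = 7.34 days (vs. the pure-advection estimate x/v = 8.27 d).

7.34 days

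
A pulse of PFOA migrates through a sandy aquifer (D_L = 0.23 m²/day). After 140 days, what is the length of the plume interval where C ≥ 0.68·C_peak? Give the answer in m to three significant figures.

The plume is Gaussian with σ = √(2Dt) = √(2 × 0.23 × 140) = 8.025 m.
C/C_peak = exp(−Δx²/(2σ²)) = 0.68 ⇒ Δx = σ·√(−2 ln 0.68) = 8.025 × 0.8783 = 7.048 m.
Width = 2Δx = 14.1 m.

14.1 m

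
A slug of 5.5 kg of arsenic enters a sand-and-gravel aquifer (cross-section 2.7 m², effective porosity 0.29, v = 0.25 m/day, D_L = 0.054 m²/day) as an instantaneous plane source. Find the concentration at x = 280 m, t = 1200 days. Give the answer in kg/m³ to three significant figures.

0.0526 kg/m³

For an instantaneous plane source, C(x,t) = M/(n_e·A·√(4πDt)) · exp(−(x−vt)²/(4Dt)), with n_e·A the pore (flow) area.
Plume center vt = 0.25 × 1200 = 300 m, so the well at 280 m is 20 m upgradient of the peak.
√(4πDt) = 28.54 m, giving peak height M/(n_e·A·√(4πDt)) = 5.5/(0.29 × 2.7 × 28.54) = 0.2461 kg/m³.
(x−vt)²/(4Dt) = (-20)²/(4 × 0.054 × 1200) = 1.543; exp(−1.543) = 0.2137.
C = 0.2461 × 0.2137 = 0.0526 kg/m³.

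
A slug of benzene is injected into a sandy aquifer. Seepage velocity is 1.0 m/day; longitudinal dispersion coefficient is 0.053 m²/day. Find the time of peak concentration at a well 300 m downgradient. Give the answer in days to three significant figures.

300 days

For the 1D instantaneous-source solution, setting ∂C/∂t = 0 at fixed x gives v²t² + 2Dt − x² = 0, so t = (√(D² + v²x²) − D)/v².
√(D² + v²x²) = √(0.053² + 1.0² × 300²) = 300.0; v² = 1.
t = (300.0 − 0.053)/1 = 300 days (vs. the pure-advection estimate x/v = 300 d).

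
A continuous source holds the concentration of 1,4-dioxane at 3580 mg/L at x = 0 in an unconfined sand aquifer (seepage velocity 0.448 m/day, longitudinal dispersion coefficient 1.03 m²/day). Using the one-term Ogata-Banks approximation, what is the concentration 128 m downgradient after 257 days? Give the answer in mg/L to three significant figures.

For a continuous step input, C/C₀ ≈ ½·erfc((x−vt)/(2√(Dt))).
vt = 0.448 × 257 = 115.136 m and 2√(Dt) = 2√(1.03 × 257) = 32.54 m.
Argument (x−vt)/(2√(Dt)) = (128 − 115.136)/32.54 = 0.3953; ½·erfc(0.3953) = 0.2881.
C = 3580 × 0.2881 = 1030 mg/L.

1030 mg/L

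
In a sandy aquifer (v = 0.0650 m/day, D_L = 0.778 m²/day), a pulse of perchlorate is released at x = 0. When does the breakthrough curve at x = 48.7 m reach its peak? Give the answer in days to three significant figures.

For the 1D instantaneous-source solution, setting ∂C/∂t = 0 at fixed x gives v²t² + 2Dt − x² = 0, so t = (√(D² + v²x²) − D)/v².
√(D² + v²x²) = √(0.778² + 0.0650² × 48.7²) = 3.260; v² = 0.004225.
t = (3.260 − 0.778)/0.004225 = 587 days (vs. the pure-advection estimate x/v = 749 d).

587 days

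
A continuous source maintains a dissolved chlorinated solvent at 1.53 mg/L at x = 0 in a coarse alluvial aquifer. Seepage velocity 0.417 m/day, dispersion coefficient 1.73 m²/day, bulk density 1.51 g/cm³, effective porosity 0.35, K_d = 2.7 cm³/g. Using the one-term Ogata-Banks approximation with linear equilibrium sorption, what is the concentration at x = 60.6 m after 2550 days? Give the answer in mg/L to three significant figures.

1.24 mg/L

Retardation factor R = 1 + ρ_b·K_d/n = 1 + 1.51 × 2.7/0.35 = 12.65.
Sorption retards both mechanisms: v_R = v/R = 0.03296 m/day, D_R = D/R = 0.1368 m²/day.
v_R·t = 0.03296 × 2550 = 84.048 m; 2√(D_R t) = 37.35 m; argument = (60.6 − 84.048)/37.35 = -0.6278.
C = C₀ × ½·erfc(-0.6278) = 1.53 × 0.8127 = 1.24 mg/L.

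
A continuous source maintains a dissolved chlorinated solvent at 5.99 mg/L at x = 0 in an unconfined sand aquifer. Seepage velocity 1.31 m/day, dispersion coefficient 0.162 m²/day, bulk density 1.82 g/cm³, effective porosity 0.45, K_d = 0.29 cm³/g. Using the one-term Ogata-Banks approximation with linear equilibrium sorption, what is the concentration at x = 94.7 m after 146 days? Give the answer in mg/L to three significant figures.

0.456 mg/L

Retardation factor R = 1 + ρ_b·K_d/n = 1 + 1.82 × 0.29/0.45 = 2.173.
Sorption retards both mechanisms: v_R = v/R = 0.6029 m/day, D_R = D/R = 0.07455 m²/day.
v_R·t = 0.6029 × 146 = 88.0234 m; 2√(D_R t) = 6.598 m; argument = (94.7 − 88.0234)/6.598 = 1.012.
C = C₀ × ½·erfc(1.012) = 5.99 × 0.07619 = 0.456 mg/L.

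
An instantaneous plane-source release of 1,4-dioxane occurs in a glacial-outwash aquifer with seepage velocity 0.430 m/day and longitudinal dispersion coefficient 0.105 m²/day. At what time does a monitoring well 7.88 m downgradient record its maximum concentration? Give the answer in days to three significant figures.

For the 1D instantaneous-source solution, setting ∂C/∂t = 0 at fixed x gives v²t² + 2Dt − x² = 0, so t = (√(D² + v²x²) − D)/v².
√(D² + v²x²) = √(0.105² + 0.430² × 7.88²) = 3.390; v² = 0.1849.
t = (3.390 − 0.105)/0.1849 = 17.8 days (vs. the pure-advection estimate x/v = 18.3 d).

17.8 days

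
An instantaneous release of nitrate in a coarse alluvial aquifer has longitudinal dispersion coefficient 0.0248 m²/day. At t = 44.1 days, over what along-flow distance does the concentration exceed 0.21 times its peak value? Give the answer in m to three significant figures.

The plume is Gaussian with σ = √(2Dt) = √(2 × 0.0248 × 44.1) = 1.479 m.
C/C_peak = exp(−Δx²/(2σ²)) = 0.21 ⇒ Δx = σ·√(−2 ln 0.21) = 1.479 × 1.767 = 2.613 m.
Width = 2Δx = 5.23 m.

5.23 m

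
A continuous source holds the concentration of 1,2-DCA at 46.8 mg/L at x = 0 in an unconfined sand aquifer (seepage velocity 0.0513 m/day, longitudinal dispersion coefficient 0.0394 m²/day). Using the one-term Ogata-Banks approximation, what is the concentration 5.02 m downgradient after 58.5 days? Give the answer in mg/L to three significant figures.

8.12 mg/L

For a continuous step input, C/C₀ ≈ ½·erfc((x−vt)/(2√(Dt))).
vt = 0.0513 × 58.5 = 3.00105 m and 2√(Dt) = 2√(0.0394 × 58.5) = 3.036 m.
Argument (x−vt)/(2√(Dt)) = (5.02 − 3.00105)/3.036 = 0.6650; ½·erfc(0.6650) = 0.1735.
C = 46.8 × 0.1735 = 8.12 mg/L.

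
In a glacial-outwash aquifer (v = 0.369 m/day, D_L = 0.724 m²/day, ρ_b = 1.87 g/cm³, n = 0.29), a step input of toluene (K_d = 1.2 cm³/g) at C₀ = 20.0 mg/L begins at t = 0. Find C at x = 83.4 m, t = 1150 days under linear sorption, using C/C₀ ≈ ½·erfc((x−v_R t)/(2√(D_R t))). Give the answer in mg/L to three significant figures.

Retardation factor R = 1 + ρ_b·K_d/n = 1 + 1.87 × 1.2/0.29 = 8.738.
Sorption retards both mechanisms: v_R = v/R = 0.04223 m/day, D_R = D/R = 0.08286 m²/day.
v_R·t = 0.04223 × 1150 = 48.5645 m; 2√(D_R t) = 19.52 m; argument = (83.4 − 48.5645)/19.52 = 1.785.
C = C₀ × ½·erfc(1.785) = 20.0 × 0.005795 = 0.116 mg/L.

0.116 mg/L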